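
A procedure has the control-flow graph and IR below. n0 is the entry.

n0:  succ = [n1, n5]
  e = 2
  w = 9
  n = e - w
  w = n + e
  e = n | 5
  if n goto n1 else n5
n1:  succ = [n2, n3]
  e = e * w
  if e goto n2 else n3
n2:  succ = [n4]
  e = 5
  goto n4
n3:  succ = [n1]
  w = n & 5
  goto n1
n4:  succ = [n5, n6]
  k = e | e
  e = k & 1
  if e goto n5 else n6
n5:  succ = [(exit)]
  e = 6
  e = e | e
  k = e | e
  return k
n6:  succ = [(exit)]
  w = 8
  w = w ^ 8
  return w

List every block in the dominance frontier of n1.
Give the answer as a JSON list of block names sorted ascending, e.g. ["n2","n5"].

idom tree: n1←n0 n2←n1 n3←n1 n4←n2 n5←n0 n6←n4
Dom∩ at merges:
  n1: preds {n0,n3}: {n0} ∩ {n0,n1,n3} = {n0}; idom=n0
  n5: preds {n0,n4}: {n0} ∩ {n0,n1,n2,n4} = {n0}; idom=n0

DF walk-up:
  n1←n0: walk · to n0
  n1←n3: walk n3→n1 to n0
  n5←n0: walk · to n0
  n5←n4: walk n4→n2→n1 to n0
  n0 → ∅
  n1 → {n1,n5}
  n2 → {n5}
  n3 → {n1}
  n4 → {n5}
  n5 → ∅
  n6 → ∅

DF(n1) = ["n1", "n5"]

Answer: ["n1", "n5"]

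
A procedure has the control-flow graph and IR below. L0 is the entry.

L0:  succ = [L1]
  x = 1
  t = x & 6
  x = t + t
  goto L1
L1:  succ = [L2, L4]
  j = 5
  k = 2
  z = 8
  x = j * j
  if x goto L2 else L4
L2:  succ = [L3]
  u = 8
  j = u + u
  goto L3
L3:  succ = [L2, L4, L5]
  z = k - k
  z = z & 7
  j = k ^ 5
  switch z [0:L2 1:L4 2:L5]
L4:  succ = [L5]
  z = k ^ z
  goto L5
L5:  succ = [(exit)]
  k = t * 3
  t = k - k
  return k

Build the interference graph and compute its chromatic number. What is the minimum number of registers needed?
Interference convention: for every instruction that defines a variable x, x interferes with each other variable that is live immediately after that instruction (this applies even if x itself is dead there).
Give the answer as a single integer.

Block summaries:
  L0 def {t,x} use ∅
  L1 def {j,k,x,z} use ∅
  L2 def {j,u} use ∅
  L3 def {j,z} use {k}
  L4 def {z} use {k,z}
  L5 def {k,t} use {t}

Live sets:
  L0: in=∅ out={t}
  L1: in={t} out={k,t,z}
  L2: in={k,t} out={k,t}
  L3: in={k,t} out={k,t,z}
  L4: in={k,t,z} out={t}
  L5: in={t} out=∅

Interfere edges:
  j — {k,t,z}
  k — {j,t,u,x,z}
  t — {j,k,u,x,z}
  u — {k,t}
  x — {k,t,z}
  z — {j,k,t,x}

Registers:
  lower bound: {j,k,t,z} mutually conflict ⇒ χ ≥ 4
  4-colouring: r0={k}  r1={t}  r2={u,z}  r3={j,x}
  χ = 4

Answer: 4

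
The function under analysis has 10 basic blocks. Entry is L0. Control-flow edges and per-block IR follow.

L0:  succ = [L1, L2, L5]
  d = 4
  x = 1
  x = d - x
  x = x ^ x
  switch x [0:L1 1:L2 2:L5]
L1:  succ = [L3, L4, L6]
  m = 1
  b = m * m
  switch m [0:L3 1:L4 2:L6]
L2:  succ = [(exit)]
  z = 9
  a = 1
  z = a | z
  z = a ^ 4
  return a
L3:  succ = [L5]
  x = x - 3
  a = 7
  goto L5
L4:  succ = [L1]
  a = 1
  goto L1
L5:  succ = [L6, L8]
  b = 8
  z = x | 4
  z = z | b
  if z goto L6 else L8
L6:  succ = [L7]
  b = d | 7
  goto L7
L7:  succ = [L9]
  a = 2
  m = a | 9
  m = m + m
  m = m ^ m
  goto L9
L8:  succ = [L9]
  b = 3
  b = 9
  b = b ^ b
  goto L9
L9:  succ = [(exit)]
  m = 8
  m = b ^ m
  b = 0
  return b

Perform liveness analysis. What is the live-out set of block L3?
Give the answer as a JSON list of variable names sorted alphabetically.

Answer: ["d", "x"]

Derivation:
Per-block:
  L0 def {d,x} use ∅
  L1 def {b,m} use ∅
  L2 def {a,z} use ∅
  L3 def {a,x} use {x}
  L4 def {a} use ∅
  L5 def {b,z} use {x}
  L6 def {b} use {d}
  L7 def {a,m} use ∅
  L8 def {b} use ∅
  L9 def {b,m} use {b}

Live sets:
  live L0: ∅→{d,x}
  live L1: {d,x}→{d,x}
  live L2: ∅→∅
  live L3: {d,x}→{d,x}
  live L4: {d,x}→{d,x}
  live L5: {d,x}→{d}
  live L6: {d}→{b}
  live L7: {b}→{b}
  live L8: ∅→{b}
  live L9: {b}→∅

live-out(L3) = ["d", "x"]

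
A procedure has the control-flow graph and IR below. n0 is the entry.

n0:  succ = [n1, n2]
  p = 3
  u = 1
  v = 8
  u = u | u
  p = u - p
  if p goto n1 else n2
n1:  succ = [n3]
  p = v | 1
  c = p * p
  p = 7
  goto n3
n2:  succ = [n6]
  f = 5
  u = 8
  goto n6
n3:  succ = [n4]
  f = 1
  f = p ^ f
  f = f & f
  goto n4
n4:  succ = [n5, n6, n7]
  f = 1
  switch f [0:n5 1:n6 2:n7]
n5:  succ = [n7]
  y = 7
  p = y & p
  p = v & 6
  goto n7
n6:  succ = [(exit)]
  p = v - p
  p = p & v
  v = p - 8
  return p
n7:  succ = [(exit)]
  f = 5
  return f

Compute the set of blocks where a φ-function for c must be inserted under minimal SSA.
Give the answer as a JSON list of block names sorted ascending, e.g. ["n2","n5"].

idom tree: n1←n0 n2←n0 n3←n1 n4←n3 n5←n4 n6←n0 n7←n4
Dom∩ at merges:
  n6: preds {n2,n4}: {n0,n2} ∩ {n0,n1,n3,n4} = {n0}; idom=n0
  n7: preds {n4,n5}: {n0,n1,n3,n4} ∩ {n0,n1,n3,n4,n5} = {n0,n1,n3,n4}; idom=n4

Frontier:
  join n6 pred n2: n2 stop@n0
  join n6 pred n4: n4→n3→n1 stop@n0
  join n7 pred n4: · stop@n4
  join n7 pred n5: n5 stop@n4
  n0: DF=∅
  n1: DF={n6}
  n2: DF={n6}
  n3: DF={n6}
  n4: DF={n6}
  n5: DF={n7}
  n6: DF=∅
  n7: DF=∅

φ for c: defs {n1}
  DF⁺ = {n6}

Answer: ["n6"]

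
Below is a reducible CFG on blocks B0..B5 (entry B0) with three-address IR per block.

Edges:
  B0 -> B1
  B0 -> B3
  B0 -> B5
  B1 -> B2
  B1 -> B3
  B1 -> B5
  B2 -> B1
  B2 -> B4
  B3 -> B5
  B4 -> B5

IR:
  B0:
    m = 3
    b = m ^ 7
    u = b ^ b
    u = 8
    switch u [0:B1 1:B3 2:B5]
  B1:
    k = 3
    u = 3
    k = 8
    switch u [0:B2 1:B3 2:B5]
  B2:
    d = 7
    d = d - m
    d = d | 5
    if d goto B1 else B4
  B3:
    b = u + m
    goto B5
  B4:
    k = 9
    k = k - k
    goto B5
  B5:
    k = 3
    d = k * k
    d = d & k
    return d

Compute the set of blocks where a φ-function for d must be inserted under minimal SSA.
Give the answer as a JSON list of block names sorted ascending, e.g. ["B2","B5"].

Answer: ["B1", "B3", "B5"]

Working:
idom tree: B1←B0 B2←B1 B3←B0 B4←B2 B5←B0
Join-block Dom:
  B1: preds {B0,B2}: {B0} ∩ {B0,B1,B2} = {B0}; idom=B0
  B3: preds {B0,B1}: {B0} ∩ {B0,B1} = {B0}; idom=B0
  B5: preds {B0,B1,B3,B4}: {B0} ∩ {B0,B1} ∩ {B0,B3} ∩ {B0,B1,B2,B4} = {B0}; idom=B0

Frontier:
  B1←B0: walk · to B0
  B1←B2: walk B2→B1 to B0
  B3←B0: walk · to B0
  B3←B1: walk B1 to B0
  B5←B0: walk · to B0
  B5←B1: walk B1 to B0
  B5←B3: walk B3 to B0
  B5←B4: walk B4→B2→B1 to B0
  DF(B0)=∅
  DF(B1)={B1,B3,B5}
  DF(B2)={B1,B5}
  DF(B3)={B5}
  DF(B4)={B5}
  DF(B5)=∅

φ for d: defs {B2,B5}
  DF⁺ = {B1,B3,B5}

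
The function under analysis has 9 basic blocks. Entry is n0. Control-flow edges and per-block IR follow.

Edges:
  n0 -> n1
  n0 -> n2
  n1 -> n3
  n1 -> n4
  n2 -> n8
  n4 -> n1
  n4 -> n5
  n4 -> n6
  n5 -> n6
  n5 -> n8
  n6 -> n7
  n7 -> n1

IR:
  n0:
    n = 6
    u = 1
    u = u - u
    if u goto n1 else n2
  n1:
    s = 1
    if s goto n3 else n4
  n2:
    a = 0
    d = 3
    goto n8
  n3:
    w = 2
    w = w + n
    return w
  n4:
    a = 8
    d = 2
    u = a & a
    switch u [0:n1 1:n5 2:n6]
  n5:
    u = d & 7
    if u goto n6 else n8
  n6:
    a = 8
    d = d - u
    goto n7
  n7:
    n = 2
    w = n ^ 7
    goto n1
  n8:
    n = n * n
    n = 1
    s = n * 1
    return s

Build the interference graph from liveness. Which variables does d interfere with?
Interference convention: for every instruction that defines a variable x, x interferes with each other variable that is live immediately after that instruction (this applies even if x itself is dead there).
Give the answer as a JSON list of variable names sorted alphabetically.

Answer: ["a", "n", "u"]

Working:
Block summaries:
  n0 def {n,u} use ∅
  n1 def {s} use ∅
  n2 def {a,d} use ∅
  n3 def {w} use {n}
  n4 def {a,d,u} use ∅
  n5 def {u} use {d}
  n6 def {a,d} use {d,u}
  n7 def {n,w} use ∅
  n8 def {n,s} use {n}

Liveness:
  n0: in=∅ out={n}
  n1: in={n} out={n}
  n2: in={n} out={n}
  n3: in={n} out=∅
  n4: in={n} out={d,n,u}
  n5: in={d,n} out={d,n,u}
  n6: in={d,u} out=∅
  n7: in=∅ out={n}
  n8: in={n} out=∅

Interfere edges:
  a — {d,n,u}
  d — {a,n,u}
  n — {a,d,s,u,w}
  s — {n}
  u — {a,d,n}
  w — {n}

N(d) = ["a", "n", "u"]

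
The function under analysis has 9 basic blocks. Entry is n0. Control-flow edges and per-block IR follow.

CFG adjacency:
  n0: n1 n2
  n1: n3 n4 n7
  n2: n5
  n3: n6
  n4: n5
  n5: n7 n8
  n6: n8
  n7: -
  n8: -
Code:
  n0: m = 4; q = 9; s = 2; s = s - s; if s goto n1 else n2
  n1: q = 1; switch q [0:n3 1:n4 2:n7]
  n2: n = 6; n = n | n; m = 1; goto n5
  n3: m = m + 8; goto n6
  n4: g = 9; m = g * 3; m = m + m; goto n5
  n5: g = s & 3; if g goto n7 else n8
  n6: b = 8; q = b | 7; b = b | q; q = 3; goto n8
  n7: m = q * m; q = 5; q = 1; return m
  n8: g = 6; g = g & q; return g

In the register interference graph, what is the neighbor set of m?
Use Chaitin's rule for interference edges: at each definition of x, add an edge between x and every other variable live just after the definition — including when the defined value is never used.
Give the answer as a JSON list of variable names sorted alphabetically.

Block summaries:
  n0: def={m,q,s} ue=∅
  n1: def={q} ue=∅
  n2: def={m,n} ue=∅
  n3: def={m} ue={m}
  n4: def={g,m} ue=∅
  n5: def={g} ue={s}
  n6: def={b,q} ue=∅
  n7: def={m,q} ue={m,q}
  n8: def={g} ue={q}

Liveness:
  live n0: ∅→{m,q,s}
  live n1: {m,s}→{m,q,s}
  live n2: {q,s}→{m,q,s}
  live n3: {m}→∅
  live n4: {q,s}→{m,q,s}
  live n5: {m,q,s}→{m,q}
  live n6: ∅→{q}
  live n7: {m,q}→∅
  live n8: {q}→∅

Interfere edges:
  b↔{q}
  g↔{m,q,s}
  m↔{g,q,s}
  n↔{q,s}
  q↔{b,g,m,n,s}
  s↔{g,m,n,q}

N(m) = ["g", "q", "s"]

Answer: ["g", "q", "s"]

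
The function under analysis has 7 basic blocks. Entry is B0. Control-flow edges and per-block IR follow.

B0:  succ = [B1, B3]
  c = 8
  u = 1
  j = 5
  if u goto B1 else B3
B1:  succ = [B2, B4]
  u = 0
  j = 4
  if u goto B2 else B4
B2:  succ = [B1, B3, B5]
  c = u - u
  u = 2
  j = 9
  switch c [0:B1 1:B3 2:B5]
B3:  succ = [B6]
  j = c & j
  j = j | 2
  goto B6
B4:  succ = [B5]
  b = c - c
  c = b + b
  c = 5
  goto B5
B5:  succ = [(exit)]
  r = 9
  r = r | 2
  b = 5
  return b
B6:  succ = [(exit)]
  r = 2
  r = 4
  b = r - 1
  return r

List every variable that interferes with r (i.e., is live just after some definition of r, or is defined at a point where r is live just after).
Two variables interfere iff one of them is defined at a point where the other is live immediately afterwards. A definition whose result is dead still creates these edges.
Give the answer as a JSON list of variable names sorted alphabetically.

def/use:
  B0: {c,j,u} / ∅
  B1: {j,u} / ∅
  B2: {c,j,u} / {u}
  B3: {j} / {c,j}
  B4: {b,c} / {c}
  B5: {b,r} / ∅
  B6: {b,r} / ∅

Liveness:
  B0: in=∅ out={c,j}
  B1: in={c} out={c,u}
  B2: in={u} out={c,j}
  B3: in={c,j} out=∅
  B4: in={c} out=∅
  B5: in=∅ out=∅
  B6: in=∅ out=∅

Interfere edges:
  b — {r}
  c — {j,u}
  j — {c,u}
  r — {b}
  u — {c,j}

N(r) = ["b"]

Answer: ["b"]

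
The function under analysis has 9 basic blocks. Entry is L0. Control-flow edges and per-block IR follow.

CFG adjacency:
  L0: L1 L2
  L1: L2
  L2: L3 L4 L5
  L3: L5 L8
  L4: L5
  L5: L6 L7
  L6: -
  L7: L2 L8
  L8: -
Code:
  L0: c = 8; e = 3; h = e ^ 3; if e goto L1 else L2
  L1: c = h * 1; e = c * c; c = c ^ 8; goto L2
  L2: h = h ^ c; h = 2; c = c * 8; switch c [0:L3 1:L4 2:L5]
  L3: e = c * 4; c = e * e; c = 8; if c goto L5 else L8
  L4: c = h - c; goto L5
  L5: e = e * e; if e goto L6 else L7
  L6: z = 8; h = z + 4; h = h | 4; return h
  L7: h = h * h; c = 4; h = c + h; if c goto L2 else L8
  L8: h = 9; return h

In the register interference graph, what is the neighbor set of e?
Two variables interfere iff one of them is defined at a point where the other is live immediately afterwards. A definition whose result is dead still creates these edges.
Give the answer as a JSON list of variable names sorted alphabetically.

Per-block:
  L0 def {c,e,h} use ∅
  L1 def {c,e} use {h}
  L2 def {c,h} use {c,h}
  L3 def {c,e} use {c}
  L4 def {c} use {c,h}
  L5 def {e} use {e}
  L6 def {h,z} use ∅
  L7 def {c,h} use {h}
  L8 def {h} use ∅

Live sets:
  L0: in=∅ out={c,e,h}
  L1: in={h} out={c,e,h}
  L2: in={c,e,h} out={c,e,h}
  L3: in={c,h} out={e,h}
  L4: in={c,e,h} out={e,h}
  L5: in={e,h} out={e,h}
  L6: in=∅ out=∅
  L7: in={e,h} out={c,e,h}
  L8: in=∅ out=∅

Interfere edges:
  c — {e,h}
  e — {c,h}
  h — {c,e}
  z — ∅

N(e) = ["c", "h"]

Answer: ["c", "h"]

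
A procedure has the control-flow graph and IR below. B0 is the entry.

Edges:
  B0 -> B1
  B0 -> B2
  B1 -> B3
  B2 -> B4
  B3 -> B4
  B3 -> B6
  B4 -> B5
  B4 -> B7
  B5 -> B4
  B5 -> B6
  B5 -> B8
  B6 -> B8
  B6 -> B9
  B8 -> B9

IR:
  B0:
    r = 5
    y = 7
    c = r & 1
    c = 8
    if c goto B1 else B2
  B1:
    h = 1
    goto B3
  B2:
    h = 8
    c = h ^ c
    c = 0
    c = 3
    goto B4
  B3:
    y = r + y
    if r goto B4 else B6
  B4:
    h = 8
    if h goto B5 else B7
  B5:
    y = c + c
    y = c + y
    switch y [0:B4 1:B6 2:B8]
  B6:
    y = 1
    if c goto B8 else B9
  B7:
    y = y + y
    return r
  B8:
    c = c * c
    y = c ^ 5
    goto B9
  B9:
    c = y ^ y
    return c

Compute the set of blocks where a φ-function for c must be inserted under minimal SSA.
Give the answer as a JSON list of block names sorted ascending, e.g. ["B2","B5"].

idom tree: B1←B0 B2←B0 B3←B1 B4←B0 B5←B4 B6←B0 B7←B4 B8←B0 B9←B0
Dom∩ at merges:
  B4: preds {B2,B3,B5}: {B0,B2} ∩ {B0,B1,B3} ∩ {B0,B4,B5} = {B0}; idom=B0
  B6: preds {B3,B5}: {B0,B1,B3} ∩ {B0,B4,B5} = {B0}; idom=B0
  B8: preds {B5,B6}: {B0,B4,B5} ∩ {B0,B6} = {B0}; idom=B0
  B9: preds {B6,B8}: {B0,B6} ∩ {B0,B8} = {B0}; idom=B0

DF derivation:
  B4←B2: walk B2 to B0
  B4←B3: walk B3→B1 to B0
  B4←B5: walk B5→B4 to B0
  B6←B3: walk B3→B1 to B0
  B6←B5: walk B5→B4 to B0
  B8←B5: walk B5→B4 to B0
  B8←B6: walk B6 to B0
  B9←B6: walk B6 to B0
  B9←B8: walk B8 to B0
  B0: DF=∅
  B1: DF={B4,B6}
  B2: DF={B4}
  B3: DF={B4,B6}
  B4: DF={B4,B6,B8}
  B5: DF={B4,B6,B8}
  B6: DF={B8,B9}
  B7: DF=∅
  B8: DF={B9}
  B9: DF=∅

φ for c: defs {B0,B2,B8,B9}
  DF⁺ = {B4,B6,B8,B9}

Answer: ["B4", "B6", "B8", "B9"]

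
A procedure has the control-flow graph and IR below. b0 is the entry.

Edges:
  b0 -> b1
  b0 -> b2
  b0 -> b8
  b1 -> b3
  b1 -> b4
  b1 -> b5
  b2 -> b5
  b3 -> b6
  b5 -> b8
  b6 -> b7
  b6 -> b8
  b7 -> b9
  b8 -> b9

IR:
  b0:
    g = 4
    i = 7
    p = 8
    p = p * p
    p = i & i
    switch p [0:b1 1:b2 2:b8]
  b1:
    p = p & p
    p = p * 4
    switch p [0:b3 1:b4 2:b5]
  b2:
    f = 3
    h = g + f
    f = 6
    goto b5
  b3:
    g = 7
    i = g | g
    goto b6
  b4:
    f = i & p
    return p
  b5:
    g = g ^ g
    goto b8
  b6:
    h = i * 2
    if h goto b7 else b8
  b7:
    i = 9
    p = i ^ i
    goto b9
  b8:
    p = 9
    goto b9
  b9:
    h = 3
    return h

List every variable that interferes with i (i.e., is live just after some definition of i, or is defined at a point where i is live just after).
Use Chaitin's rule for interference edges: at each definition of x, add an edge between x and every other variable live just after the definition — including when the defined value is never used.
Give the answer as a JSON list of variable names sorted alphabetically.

Answer: ["g", "p"]

Analysis:
Block summaries:
  b0 def {g,i,p} use ∅
  b1 def {p} use {p}
  b2 def {f,h} use {g}
  b3 def {g,i} use ∅
  b4 def {f} use {i,p}
  b5 def {g} use {g}
  b6 def {h} use {i}
  b7 def {i,p} use ∅
  b8 def {p} use ∅
  b9 def {h} use ∅

Liveness:
  b0 li=∅ lo={g,i,p}
  b1 li={g,i,p} lo={g,i,p}
  b2 li={g} lo={g}
  b3 li=∅ lo={i}
  b4 li={i,p} lo=∅
  b5 li={g} lo=∅
  b6 li={i} lo=∅
  b7 li=∅ lo=∅
  b8 li=∅ lo=∅
  b9 li=∅ lo=∅

Interference:
  f — {g,p}
  g — {f,h,i,p}
  h — {g}
  i — {g,p}
  p — {f,g,i}

N(i) = ["g", "p"]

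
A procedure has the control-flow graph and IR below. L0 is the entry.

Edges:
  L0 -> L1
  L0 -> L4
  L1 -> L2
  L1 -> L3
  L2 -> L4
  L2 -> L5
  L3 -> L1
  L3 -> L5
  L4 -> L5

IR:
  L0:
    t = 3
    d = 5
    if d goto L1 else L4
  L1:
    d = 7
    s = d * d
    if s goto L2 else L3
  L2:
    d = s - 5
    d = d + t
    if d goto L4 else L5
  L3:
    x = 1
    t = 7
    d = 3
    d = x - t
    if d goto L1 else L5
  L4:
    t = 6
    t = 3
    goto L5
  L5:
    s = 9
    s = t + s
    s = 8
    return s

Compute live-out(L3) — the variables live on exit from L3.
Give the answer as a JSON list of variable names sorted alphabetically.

def/use:
  L0: def={d,t} ue=∅
  L1: def={d,s} ue=∅
  L2: def={d} ue={s,t}
  L3: def={d,t,x} ue=∅
  L4: def={t} ue=∅
  L5: def={s} ue={t}

Live sets:
  L0: in=∅ out={t}
  L1: in={t} out={s,t}
  L2: in={s,t} out={t}
  L3: in=∅ out={t}
  L4: in=∅ out={t}
  L5: in={t} out=∅

live-out(L3) = ["t"]

Answer: ["t"]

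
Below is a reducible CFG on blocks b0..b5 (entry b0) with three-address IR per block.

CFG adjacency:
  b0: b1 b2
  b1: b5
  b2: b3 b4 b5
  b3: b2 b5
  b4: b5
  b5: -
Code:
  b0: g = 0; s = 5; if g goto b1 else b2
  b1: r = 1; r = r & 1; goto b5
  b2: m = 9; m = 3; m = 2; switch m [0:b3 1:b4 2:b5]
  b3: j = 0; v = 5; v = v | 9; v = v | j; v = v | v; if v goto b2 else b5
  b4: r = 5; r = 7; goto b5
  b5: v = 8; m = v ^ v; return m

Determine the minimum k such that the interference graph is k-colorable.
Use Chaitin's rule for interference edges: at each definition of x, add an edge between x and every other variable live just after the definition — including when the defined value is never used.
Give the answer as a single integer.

Block summaries:
  b0: def={g,s} ue=∅
  b1: def={r} ue=∅
  b2: def={m} ue=∅
  b3: def={j,v} ue=∅
  b4: def={r} ue=∅
  b5: def={m,v} ue=∅

Liveness:
  b0: in=∅ out=∅
  b1: in=∅ out=∅
  b2: in=∅ out=∅
  b3: in=∅ out=∅
  b4: in=∅ out=∅
  b5: in=∅ out=∅

Interfere edges:
  g↔{s}
  j↔{v}
  m↔∅
  r↔∅
  s↔{g}
  v↔{j}

Colouring:
  lower bound: {g,s} mutually conflict ⇒ χ ≥ 2
  2-colouring: r0={g,j,m,r}  r1={s,v}
  χ = 2

Answer: 2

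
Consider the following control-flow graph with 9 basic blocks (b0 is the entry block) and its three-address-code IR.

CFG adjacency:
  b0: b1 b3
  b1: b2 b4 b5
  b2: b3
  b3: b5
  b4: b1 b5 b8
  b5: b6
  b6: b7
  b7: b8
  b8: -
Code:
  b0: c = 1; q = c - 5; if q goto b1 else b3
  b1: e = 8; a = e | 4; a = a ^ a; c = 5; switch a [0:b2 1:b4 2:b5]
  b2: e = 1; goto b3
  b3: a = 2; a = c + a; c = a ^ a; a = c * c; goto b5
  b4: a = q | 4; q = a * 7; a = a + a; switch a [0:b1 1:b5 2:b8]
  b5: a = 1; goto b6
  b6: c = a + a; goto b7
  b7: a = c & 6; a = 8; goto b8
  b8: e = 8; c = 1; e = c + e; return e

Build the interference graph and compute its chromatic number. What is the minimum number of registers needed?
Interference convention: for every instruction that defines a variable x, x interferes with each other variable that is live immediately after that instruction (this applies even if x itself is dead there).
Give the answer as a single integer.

Block summaries:
  b0: def={c,q} ue=∅
  b1: def={a,c,e} ue=∅
  b2: def={e} ue=∅
  b3: def={a,c} ue={c}
  b4: def={a,q} ue={q}
  b5: def={a} ue=∅
  b6: def={c} ue={a}
  b7: def={a} ue={c}
  b8: def={c,e} ue=∅

Liveness:
  live b0: ∅→{c,q}
  live b1: {q}→{c,q}
  live b2: {c}→{c}
  live b3: {c}→∅
  live b4: {q}→{q}
  live b5: ∅→{a}
  live b6: {a}→{c}
  live b7: {c}→∅
  live b8: ∅→∅

Conflict graph:
  a — {c,q}
  c — {a,e,q}
  e — {c,q}
  q — {a,c,e}

Colouring:
  {a,c,q} pairwise interfere (3-clique) ⇒ χ ≥ 3
  assign a→r2 c→r0 e→r2 q→r1 — no edge inside a register ⇒ χ ≤ 3
  χ = 3

Answer: 3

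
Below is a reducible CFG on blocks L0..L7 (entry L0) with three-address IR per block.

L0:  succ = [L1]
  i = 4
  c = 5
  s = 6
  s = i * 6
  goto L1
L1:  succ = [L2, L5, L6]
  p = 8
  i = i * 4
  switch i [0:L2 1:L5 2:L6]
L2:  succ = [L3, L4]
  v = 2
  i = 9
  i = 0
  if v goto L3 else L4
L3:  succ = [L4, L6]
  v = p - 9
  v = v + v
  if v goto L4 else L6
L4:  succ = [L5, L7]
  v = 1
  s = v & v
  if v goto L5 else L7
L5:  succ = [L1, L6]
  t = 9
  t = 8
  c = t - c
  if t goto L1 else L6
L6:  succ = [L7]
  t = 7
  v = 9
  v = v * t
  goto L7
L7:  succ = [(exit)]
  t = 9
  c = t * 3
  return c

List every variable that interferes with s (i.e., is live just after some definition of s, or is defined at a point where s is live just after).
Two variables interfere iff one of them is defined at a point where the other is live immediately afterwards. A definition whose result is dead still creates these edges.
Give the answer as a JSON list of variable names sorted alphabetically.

Answer: ["c", "i", "v"]

Derivation:
Per-block:
  L0: def={c,i,s} ue=∅
  L1: def={i,p} ue={i}
  L2: def={i,v} ue=∅
  L3: def={v} ue={p}
  L4: def={s,v} ue=∅
  L5: def={c,t} ue={c}
  L6: def={t,v} ue=∅
  L7: def={c,t} ue=∅

Liveness:
  L0: in=∅ out={c,i}
  L1: in={c,i} out={c,i,p}
  L2: in={c,p} out={c,i,p}
  L3: in={c,i,p} out={c,i}
  L4: in={c,i} out={c,i}
  L5: in={c,i} out={c,i}
  L6: in=∅ out=∅
  L7: in=∅ out=∅

Conflict graph:
  c: {i,p,s,t,v}
  i: {c,p,s,t,v}
  p: {c,i,v}
  s: {c,i,v}
  t: {c,i,v}
  v: {c,i,p,s,t}

N(s) = ["c", "i", "v"]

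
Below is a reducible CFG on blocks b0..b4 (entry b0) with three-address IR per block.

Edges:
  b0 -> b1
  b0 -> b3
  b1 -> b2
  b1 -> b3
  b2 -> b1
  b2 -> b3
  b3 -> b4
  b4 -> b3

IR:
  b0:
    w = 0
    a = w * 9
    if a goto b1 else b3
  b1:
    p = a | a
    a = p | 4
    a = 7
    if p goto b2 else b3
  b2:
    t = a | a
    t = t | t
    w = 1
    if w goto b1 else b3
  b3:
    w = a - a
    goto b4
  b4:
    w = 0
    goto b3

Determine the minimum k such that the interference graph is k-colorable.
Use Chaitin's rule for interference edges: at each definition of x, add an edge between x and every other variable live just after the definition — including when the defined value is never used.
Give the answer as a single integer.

Answer: 2

Derivation:
Block summaries:
  b0: {a,w} / ∅
  b1: {a,p} / {a}
  b2: {t,w} / {a}
  b3: {w} / {a}
  b4: {w} / ∅

Live sets:
  b0: in=∅ out={a}
  b1: in={a} out={a}
  b2: in={a} out={a}
  b3: in={a} out={a}
  b4: in={a} out={a}

Conflict graph:
  a↔{p,t,w}
  p↔{a}
  t↔{a}
  w↔{a}

Colouring:
  lower bound: {a,p} mutually conflict ⇒ χ ≥ 2
  assign a→c0 p→c1 t→c1 w→c1 — no edge inside a register ⇒ χ ≤ 2
  χ = 2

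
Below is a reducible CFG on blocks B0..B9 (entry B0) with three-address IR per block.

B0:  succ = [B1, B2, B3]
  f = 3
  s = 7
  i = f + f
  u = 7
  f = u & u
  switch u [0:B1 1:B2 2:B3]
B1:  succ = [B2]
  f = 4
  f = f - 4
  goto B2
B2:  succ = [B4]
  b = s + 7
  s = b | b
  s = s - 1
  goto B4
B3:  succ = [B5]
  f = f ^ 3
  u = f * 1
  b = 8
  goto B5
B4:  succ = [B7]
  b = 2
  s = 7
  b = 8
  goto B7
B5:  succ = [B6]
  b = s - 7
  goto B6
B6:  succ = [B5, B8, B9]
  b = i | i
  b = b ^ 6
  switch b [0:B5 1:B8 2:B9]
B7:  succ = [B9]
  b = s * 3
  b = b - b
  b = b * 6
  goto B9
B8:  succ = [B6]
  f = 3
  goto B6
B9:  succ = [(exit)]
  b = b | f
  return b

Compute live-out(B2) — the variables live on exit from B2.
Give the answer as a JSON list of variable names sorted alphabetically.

Answer: ["f"]

Analysis:
Block summaries:
  B0 def {f,i,s,u} use ∅
  B1 def {f} use ∅
  B2 def {b,s} use {s}
  B3 def {b,f,u} use {f}
  B4 def {b,s} use ∅
  B5 def {b} use {s}
  B6 def {b} use {i}
  B7 def {b} use {s}
  B8 def {f} use ∅
  B9 def {b} use {b,f}

Live sets:
  B0: in=∅ out={f,i,s}
  B1: in={s} out={f,s}
  B2: in={f,s} out={f}
  B3: in={f,i,s} out={f,i,s}
  B4: in={f} out={f,s}
  B5: in={f,i,s} out={f,i,s}
  B6: in={f,i,s} out={b,f,i,s}
  B7: in={f,s} out={b,f}
  B8: in={i,s} out={f,i,s}
  B9: in={b,f} out=∅

live-out(B2) = ["f"]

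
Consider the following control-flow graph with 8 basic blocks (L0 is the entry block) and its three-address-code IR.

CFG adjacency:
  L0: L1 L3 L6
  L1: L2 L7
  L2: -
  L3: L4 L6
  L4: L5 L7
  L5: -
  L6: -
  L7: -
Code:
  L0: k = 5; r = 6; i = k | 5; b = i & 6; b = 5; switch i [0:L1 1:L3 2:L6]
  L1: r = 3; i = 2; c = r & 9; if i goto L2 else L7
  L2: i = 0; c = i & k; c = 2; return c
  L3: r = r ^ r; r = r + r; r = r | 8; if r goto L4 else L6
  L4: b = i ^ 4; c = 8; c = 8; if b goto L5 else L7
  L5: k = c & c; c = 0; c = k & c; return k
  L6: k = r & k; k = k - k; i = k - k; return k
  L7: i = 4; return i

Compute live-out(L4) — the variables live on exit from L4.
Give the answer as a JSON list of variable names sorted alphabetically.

Answer: ["c"]

Analysis:
Per-block:
  L0: {b,i,k,r} / ∅
  L1: {c,i,r} / ∅
  L2: {c,i} / {k}
  L3: {r} / {r}
  L4: {b,c} / {i}
  L5: {c,k} / {c}
  L6: {i,k} / {k,r}
  L7: {i} / ∅

Live sets:
  L0 li=∅ lo={i,k,r}
  L1 li={k} lo={k}
  L2 li={k} lo=∅
  L3 li={i,k,r} lo={i,k,r}
  L4 li={i} lo={c}
  L5 li={c} lo=∅
  L6 li={k,r} lo=∅
  L7 li=∅ lo=∅

live-out(L4) = ["c"]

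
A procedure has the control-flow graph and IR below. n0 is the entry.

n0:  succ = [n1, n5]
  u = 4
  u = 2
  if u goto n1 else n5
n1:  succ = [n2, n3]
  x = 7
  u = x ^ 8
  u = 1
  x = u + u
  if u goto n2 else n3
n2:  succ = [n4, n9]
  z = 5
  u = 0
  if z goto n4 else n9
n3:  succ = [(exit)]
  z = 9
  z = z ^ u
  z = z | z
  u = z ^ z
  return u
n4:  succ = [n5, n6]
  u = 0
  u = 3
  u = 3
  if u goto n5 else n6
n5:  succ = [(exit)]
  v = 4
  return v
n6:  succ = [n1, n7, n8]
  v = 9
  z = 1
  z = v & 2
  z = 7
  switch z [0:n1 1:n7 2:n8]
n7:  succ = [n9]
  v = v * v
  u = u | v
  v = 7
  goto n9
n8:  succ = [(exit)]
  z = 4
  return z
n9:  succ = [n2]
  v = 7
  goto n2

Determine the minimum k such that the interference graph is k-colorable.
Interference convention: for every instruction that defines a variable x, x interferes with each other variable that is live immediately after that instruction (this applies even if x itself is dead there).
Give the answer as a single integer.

Per-block:
  n0: def={u} ue=∅
  n1: def={u,x} ue=∅
  n2: def={u,z} ue=∅
  n3: def={u,z} ue={u}
  n4: def={u} ue=∅
  n5: def={v} ue=∅
  n6: def={v,z} ue=∅
  n7: def={u,v} ue={u,v}
  n8: def={z} ue=∅
  n9: def={v} ue=∅

Backward fixpoint:
  live n0: ∅→∅
  live n1: ∅→{u}
  live n2: ∅→∅
  live n3: {u}→∅
  live n4: ∅→{u}
  live n5: ∅→∅
  live n6: {u}→{u,v}
  live n7: {u,v}→∅
  live n8: ∅→∅
  live n9: ∅→∅

Interference:
  u — {v,x,z}
  v — {u,z}
  x — {u}
  z — {u,v}

Registers:
  lower bound: {u,v,z} mutually conflict ⇒ χ ≥ 3
  3-colouring: r0={u}  r1={v,x}  r2={z}
  χ = 3

Answer: 3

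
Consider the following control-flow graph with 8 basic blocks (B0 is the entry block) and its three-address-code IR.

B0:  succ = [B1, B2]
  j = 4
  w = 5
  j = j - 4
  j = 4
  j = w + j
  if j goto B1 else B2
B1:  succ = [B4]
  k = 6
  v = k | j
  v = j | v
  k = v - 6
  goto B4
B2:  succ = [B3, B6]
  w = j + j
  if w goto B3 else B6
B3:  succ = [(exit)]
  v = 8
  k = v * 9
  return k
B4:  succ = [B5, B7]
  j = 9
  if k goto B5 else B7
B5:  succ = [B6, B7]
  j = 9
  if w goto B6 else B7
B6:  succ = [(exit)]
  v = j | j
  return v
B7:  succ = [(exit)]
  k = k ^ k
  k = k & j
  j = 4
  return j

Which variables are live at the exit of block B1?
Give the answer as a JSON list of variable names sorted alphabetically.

Answer: ["k", "w"]

Derivation:
Per-block:
  B0: def={j,w} ue=∅
  B1: def={k,v} ue={j}
  B2: def={w} ue={j}
  B3: def={k,v} ue=∅
  B4: def={j} ue={k}
  B5: def={j} ue={w}
  B6: def={v} ue={j}
  B7: def={j,k} ue={j,k}

Liveness:
  B0: in=∅ out={j,w}
  B1: in={j,w} out={k,w}
  B2: in={j} out={j}
  B3: in=∅ out=∅
  B4: in={k,w} out={j,k,w}
  B5: in={k,w} out={j,k}
  B6: in={j} out=∅
  B7: in={j,k} out=∅

live-out(B1) = ["k", "w"]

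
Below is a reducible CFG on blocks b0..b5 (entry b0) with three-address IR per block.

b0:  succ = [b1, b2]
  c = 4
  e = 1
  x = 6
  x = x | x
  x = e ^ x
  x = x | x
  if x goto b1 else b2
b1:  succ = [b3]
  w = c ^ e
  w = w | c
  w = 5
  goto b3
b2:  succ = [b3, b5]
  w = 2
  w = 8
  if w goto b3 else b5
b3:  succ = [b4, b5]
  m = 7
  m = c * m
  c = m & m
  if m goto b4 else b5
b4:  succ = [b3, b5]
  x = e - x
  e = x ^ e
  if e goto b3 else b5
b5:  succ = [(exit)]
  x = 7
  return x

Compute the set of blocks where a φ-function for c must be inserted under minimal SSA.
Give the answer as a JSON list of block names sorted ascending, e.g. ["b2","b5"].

Answer: ["b3", "b5"]

Derivation:
idom tree: b1←b0 b2←b0 b3←b0 b4←b3 b5←b0
Join-block Dom:
  b3: preds {b1,b2,b4}: {b0,b1} ∩ {b0,b2} ∩ {b0,b3,b4} = {b0}; idom=b0
  b5: preds {b2,b3,b4}: {b0,b2} ∩ {b0,b3} ∩ {b0,b3,b4} = {b0}; idom=b0

DF derivation:
  b3←b1: walk b1 to b0
  b3←b2: walk b2 to b0
  b3←b4: walk b4→b3 to b0
  b5←b2: walk b2 to b0
  b5←b3: walk b3 to b0
  b5←b4: walk b4→b3 to b0
  b0 → ∅
  b1 → {b3}
  b2 → {b3,b5}
  b3 → {b3,b5}
  b4 → {b3,b5}
  b5 → ∅

φ for c: defs {b0,b3}
  DF⁺ = {b3,b5}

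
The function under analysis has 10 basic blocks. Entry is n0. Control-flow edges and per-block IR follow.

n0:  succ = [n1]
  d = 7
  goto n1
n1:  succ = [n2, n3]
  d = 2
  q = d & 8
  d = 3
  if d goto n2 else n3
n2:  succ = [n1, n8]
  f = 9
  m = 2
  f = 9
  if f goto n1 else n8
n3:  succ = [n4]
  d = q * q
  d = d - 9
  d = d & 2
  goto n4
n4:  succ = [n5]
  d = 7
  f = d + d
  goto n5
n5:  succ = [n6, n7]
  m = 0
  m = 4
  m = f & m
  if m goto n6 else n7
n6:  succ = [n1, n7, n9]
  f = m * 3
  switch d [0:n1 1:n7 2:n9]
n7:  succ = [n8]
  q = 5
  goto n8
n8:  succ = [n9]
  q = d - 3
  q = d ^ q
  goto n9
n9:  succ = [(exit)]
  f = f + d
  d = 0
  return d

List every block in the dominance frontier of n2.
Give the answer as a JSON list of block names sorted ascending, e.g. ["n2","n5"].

Answer: ["n1", "n8"]

Derivation:
idom tree: n1←n0 n2←n1 n3←n1 n4←n3 n5←n4 n6←n5 n7←n5 n8←n1 n9←n1
Dom∩ at merges:
  n1: preds {n0,n2,n6}: {n0} ∩ {n0,n1,n2} ∩ {n0,n1,n3,n4,n5,n6} = {n0}; idom=n0
  n7: preds {n5,n6}: {n0,n1,n3,n4,n5} ∩ {n0,n1,n3,n4,n5,n6} = {n0,n1,n3,n4,n5}; idom=n5
  n8: preds {n2,n7}: {n0,n1,n2} ∩ {n0,n1,n3,n4,n5,n7} = {n0,n1}; idom=n1
  n9: preds {n6,n8}: {n0,n1,n3,n4,n5,n6} ∩ {n0,n1,n8} = {n0,n1}; idom=n1

DF derivation:
  join n1 pred n0: · stop@n0
  join n1 pred n2: n2→n1 stop@n0
  join n1 pred n6: n6→n5→n4→n3→n1 stop@n0
  join n7 pred n5: · stop@n5
  join n7 pred n6: n6 stop@n5
  join n8 pred n2: n2 stop@n1
  join n8 pred n7: n7→n5→n4→n3 stop@n1
  join n9 pred n6: n6→n5→n4→n3 stop@n1
  join n9 pred n8: n8 stop@n1
  DF(n0)=∅
  DF(n1)={n1}
  DF(n2)={n1,n8}
  DF(n3)={n1,n8,n9}
  DF(n4)={n1,n8,n9}
  DF(n5)={n1,n8,n9}
  DF(n6)={n1,n7,n9}
  DF(n7)={n8}
  DF(n8)={n9}
  DF(n9)=∅

DF(n2) = ["n1", "n8"]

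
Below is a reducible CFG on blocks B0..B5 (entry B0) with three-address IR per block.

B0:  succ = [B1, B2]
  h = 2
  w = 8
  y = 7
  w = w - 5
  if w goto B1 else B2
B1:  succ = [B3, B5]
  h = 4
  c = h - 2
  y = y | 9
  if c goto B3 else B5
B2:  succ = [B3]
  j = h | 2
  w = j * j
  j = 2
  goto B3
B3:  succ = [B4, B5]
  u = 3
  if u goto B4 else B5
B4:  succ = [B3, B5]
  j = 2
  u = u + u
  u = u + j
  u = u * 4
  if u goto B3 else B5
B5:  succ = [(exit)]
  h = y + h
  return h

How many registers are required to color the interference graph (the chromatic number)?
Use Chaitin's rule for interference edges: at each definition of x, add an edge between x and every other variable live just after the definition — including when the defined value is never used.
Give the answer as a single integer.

Per-block:
  B0: def={h,w,y} ue=∅
  B1: def={c,h,y} ue={y}
  B2: def={j,w} ue={h}
  B3: def={u} ue=∅
  B4: def={j,u} ue={u}
  B5: def={h} ue={h,y}

Liveness:
  live B0: ∅→{h,y}
  live B1: {y}→{h,y}
  live B2: {h,y}→{h,y}
  live B3: {h,y}→{h,u,y}
  live B4: {h,u,y}→{h,y}
  live B5: {h,y}→∅

Interference:
  c: {h,y}
  h: {c,j,u,w,y}
  j: {h,u,y}
  u: {h,j,y}
  w: {h,y}
  y: {c,h,j,u,w}

Colouring:
  lower bound: {h,j,u,y} mutually conflict ⇒ χ ≥ 4
  assign c→R2 h→R0 j→R2 u→R3 w→R2 y→R1 — no edge inside a register ⇒ χ ≤ 4
  χ = 4

Answer: 4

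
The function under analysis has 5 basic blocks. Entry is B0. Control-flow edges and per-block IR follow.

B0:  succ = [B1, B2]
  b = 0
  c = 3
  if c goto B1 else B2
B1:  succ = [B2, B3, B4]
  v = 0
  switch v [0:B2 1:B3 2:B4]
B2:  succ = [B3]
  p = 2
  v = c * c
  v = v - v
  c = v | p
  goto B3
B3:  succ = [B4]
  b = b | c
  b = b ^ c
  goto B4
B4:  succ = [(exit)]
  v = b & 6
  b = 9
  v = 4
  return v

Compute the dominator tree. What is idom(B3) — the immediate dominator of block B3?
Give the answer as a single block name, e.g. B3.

Answer: B0

Derivation:
idom tree: B1←B0 B2←B0 B3←B0 B4←B0
Dom at joins:
  B2: preds {B0,B1}: {B0} ∩ {B0,B1} = {B0}; idom=B0
  B3: preds {B1,B2}: {B0,B1} ∩ {B0,B2} = {B0}; idom=B0
  B4: preds {B1,B3}: {B0,B1} ∩ {B0,B3} = {B0}; idom=B0

idom(B3) = B0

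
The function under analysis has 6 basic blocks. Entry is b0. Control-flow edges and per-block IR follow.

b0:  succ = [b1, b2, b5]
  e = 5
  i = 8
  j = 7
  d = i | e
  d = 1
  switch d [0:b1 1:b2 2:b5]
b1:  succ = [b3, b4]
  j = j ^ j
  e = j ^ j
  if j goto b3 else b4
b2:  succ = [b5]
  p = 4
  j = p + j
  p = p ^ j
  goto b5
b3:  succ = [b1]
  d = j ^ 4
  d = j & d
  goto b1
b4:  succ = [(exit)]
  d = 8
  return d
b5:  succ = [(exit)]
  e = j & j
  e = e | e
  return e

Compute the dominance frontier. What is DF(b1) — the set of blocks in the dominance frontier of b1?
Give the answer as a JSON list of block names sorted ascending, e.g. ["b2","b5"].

Answer: ["b1"]

Working:
idom tree: b1←b0 b2←b0 b3←b1 b4←b1 b5←b0
Dom∩ at merges:
  b1: preds {b0,b3}: {b0} ∩ {b0,b1,b3} = {b0}; idom=b0
  b5: preds {b0,b2}: {b0} ∩ {b0,b2} = {b0}; idom=b0

DF walk-up:
  join b1 pred b0: · stop@b0
  join b1 pred b3: b3→b1 stop@b0
  join b5 pred b0: · stop@b0
  join b5 pred b2: b2 stop@b0
  DF(b0)=∅
  DF(b1)={b1}
  DF(b2)={b5}
  DF(b3)={b1}
  DF(b4)=∅
  DF(b5)=∅

DF(b1) = ["b1"]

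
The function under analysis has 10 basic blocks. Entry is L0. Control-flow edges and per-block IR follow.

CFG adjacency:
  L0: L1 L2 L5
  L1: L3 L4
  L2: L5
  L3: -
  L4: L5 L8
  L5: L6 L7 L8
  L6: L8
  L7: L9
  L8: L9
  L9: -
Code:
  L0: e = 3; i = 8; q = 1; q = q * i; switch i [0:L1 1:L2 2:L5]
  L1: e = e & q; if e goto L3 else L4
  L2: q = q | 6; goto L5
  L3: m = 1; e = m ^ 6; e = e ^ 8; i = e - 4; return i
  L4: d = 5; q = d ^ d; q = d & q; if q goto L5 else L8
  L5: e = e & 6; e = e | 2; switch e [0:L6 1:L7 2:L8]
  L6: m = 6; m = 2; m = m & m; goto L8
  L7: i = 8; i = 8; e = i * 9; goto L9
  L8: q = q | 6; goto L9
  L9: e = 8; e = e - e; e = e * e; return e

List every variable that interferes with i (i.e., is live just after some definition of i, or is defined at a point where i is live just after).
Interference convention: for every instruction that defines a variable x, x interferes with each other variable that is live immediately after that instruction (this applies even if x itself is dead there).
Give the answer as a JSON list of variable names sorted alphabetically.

Answer: ["e", "q"]

Analysis:
Per-block:
  L0: def={e,i,q} ue=∅
  L1: def={e} ue={e,q}
  L2: def={q} ue={q}
  L3: def={e,i,m} ue=∅
  L4: def={d,q} ue=∅
  L5: def={e} ue={e}
  L6: def={m} ue=∅
  L7: def={e,i} ue=∅
  L8: def={q} ue={q}
  L9: def={e} ue=∅

Liveness:
  live L0: ∅→{e,q}
  live L1: {e,q}→{e}
  live L2: {e,q}→{e,q}
  live L3: ∅→∅
  live L4: {e}→{e,q}
  live L5: {e,q}→{q}
  live L6: {q}→{q}
  live L7: ∅→∅
  live L8: {q}→∅
  live L9: ∅→∅

Interference:
  d: {e,q}
  e: {d,i,q}
  i: {e,q}
  m: {q}
  q: {d,e,i,m}

N(i) = ["e", "q"]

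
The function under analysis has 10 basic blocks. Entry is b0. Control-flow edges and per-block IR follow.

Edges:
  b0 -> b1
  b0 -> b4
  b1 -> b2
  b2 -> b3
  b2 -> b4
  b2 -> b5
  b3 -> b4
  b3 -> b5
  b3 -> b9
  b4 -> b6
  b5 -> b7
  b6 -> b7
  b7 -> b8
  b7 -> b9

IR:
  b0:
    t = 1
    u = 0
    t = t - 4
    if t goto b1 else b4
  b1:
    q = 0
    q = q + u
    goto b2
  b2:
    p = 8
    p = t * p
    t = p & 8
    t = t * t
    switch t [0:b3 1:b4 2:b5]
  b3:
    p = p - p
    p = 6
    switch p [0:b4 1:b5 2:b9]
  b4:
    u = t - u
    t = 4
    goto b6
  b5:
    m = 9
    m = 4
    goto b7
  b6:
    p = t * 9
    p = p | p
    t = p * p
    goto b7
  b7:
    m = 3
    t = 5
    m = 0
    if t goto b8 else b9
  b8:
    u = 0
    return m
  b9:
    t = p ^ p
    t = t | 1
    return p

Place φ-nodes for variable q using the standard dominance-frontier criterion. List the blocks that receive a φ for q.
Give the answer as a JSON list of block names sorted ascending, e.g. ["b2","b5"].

idom tree: b1←b0 b2←b1 b3←b2 b4←b0 b5←b2 b6←b4 b7←b0 b8←b7 b9←b0
Join-block Dom:
  b4: preds {b0,b2,b3}: {b0} ∩ {b0,b1,b2} ∩ {b0,b1,b2,b3} = {b0}; idom=b0
  b5: preds {b2,b3}: {b0,b1,b2} ∩ {b0,b1,b2,b3} = {b0,b1,b2}; idom=b2
  b7: preds {b5,b6}: {b0,b1,b2,b5} ∩ {b0,b4,b6} = {b0}; idom=b0
  b9: preds {b3,b7}: {b0,b1,b2,b3} ∩ {b0,b7} = {b0}; idom=b0

DF walk-up:
  join b4 pred b0: · stop@b0
  join b4 pred b2: b2→b1 stop@b0
  join b4 pred b3: b3→b2→b1 stop@b0
  join b5 pred b2: · stop@b2
  join b5 pred b3: b3 stop@b2
  join b7 pred b5: b5→b2→b1 stop@b0
  join b7 pred b6: b6→b4 stop@b0
  join b9 pred b3: b3→b2→b1 stop@b0
  join b9 pred b7: b7 stop@b0
  b0: DF=∅
  b1: DF={b4,b7,b9}
  b2: DF={b4,b7,b9}
  b3: DF={b4,b5,b9}
  b4: DF={b7}
  b5: DF={b7}
  b6: DF={b7}
  b7: DF={b9}
  b8: DF=∅
  b9: DF=∅

φ for q: defs {b1}
  DF⁺ = {b4,b7,b9}

Answer: ["b4", "b7", "b9"]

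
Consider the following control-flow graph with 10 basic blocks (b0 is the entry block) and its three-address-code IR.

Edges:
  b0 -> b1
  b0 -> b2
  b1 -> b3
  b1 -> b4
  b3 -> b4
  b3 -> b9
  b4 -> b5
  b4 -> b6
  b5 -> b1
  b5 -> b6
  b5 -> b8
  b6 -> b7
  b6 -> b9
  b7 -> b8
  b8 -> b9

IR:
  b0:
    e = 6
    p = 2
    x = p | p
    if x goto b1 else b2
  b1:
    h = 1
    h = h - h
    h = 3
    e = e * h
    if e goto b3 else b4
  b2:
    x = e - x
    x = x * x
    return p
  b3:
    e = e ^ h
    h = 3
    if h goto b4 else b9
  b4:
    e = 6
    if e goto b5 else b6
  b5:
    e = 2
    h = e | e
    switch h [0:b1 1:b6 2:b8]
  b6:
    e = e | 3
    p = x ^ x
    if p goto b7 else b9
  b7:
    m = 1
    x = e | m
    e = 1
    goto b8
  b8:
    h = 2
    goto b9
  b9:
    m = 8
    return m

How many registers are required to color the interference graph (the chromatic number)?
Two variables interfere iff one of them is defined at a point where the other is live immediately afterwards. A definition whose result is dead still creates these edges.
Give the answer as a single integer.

Answer: 3

Analysis:
def/use:
  b0: {e,p,x} / ∅
  b1: {e,h} / {e}
  b2: {x} / {e,p,x}
  b3: {e,h} / {e,h}
  b4: {e} / ∅
  b5: {e,h} / ∅
  b6: {e,p} / {e,x}
  b7: {e,m,x} / {e}
  b8: {h} / ∅
  b9: {m} / ∅

Backward fixpoint:
  b0 li=∅ lo={e,p,x}
  b1 li={e,x} lo={e,h,x}
  b2 li={e,p,x} lo=∅
  b3 li={e,h,x} lo={x}
  b4 li={x} lo={e,x}
  b5 li={x} lo={e,x}
  b6 li={e,x} lo={e}
  b7 li={e} lo=∅
  b8 li=∅ lo=∅
  b9 li=∅ lo=∅

Conflict graph:
  e: {h,m,p,x}
  h: {e,x}
  m: {e}
  p: {e,x}
  x: {e,h,p}

Registers:
  lower bound: {e,h,x} mutually conflict ⇒ χ ≥ 3
  assign e→c0 h→c2 m→c1 p→c2 x→c1 — no edge inside a register ⇒ χ ≤ 3
  χ = 3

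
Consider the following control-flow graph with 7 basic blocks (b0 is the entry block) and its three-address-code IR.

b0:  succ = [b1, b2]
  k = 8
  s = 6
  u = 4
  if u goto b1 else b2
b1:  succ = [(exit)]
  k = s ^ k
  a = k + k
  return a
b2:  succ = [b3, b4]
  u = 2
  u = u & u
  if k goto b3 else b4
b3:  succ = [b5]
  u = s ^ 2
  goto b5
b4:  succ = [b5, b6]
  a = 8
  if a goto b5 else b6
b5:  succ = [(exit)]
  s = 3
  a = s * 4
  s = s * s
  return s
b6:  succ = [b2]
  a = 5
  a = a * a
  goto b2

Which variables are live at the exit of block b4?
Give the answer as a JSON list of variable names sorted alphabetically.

Answer: ["k", "s"]

Working:
def/use:
  b0: def={k,s,u} ue=∅
  b1: def={a,k} ue={k,s}
  b2: def={u} ue={k}
  b3: def={u} ue={s}
  b4: def={a} ue=∅
  b5: def={a,s} ue=∅
  b6: def={a} ue=∅

Backward fixpoint:
  b0: in=∅ out={k,s}
  b1: in={k,s} out=∅
  b2: in={k,s} out={k,s}
  b3: in={s} out=∅
  b4: in={k,s} out={k,s}
  b5: in=∅ out=∅
  b6: in={k,s} out={k,s}

live-out(b4) = ["k", "s"]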